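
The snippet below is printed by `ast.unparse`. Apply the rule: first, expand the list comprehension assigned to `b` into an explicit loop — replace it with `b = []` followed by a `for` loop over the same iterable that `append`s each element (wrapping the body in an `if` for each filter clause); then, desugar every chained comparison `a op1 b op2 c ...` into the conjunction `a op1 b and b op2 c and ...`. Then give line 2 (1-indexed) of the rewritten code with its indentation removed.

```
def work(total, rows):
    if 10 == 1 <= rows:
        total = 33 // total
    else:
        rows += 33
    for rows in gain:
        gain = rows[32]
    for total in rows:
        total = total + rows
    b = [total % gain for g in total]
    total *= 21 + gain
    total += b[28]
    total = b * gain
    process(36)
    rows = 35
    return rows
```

if 10 == 1 and 1 <= rows:

Transformed code:
def work(total, rows):
    if 10 == 1 and 1 <= rows:
        total = 33 // total
    else:
        rows += 33
    for rows in gain:
        gain = rows[32]
    for total in rows:
        total = total + rows
    b = []
    for g in total:
        b.append(total % gain)
    total *= 21 + gain
    total += b[28]
    total = b * gain
    process(36)
    rows = 35
    return rows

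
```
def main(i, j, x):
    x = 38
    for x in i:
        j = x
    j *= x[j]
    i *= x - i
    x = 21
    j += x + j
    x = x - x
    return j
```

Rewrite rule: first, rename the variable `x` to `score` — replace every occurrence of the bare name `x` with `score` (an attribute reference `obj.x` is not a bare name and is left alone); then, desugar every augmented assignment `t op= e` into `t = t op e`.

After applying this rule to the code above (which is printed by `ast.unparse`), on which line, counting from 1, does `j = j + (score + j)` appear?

8

Transformed code:
def main(i, j, score):
    score = 38
    for score in i:
        j = score
    j = j * score[j]
    i = i * (score - i)
    score = 21
    j = j + (score + j)
    score = score - score
    return j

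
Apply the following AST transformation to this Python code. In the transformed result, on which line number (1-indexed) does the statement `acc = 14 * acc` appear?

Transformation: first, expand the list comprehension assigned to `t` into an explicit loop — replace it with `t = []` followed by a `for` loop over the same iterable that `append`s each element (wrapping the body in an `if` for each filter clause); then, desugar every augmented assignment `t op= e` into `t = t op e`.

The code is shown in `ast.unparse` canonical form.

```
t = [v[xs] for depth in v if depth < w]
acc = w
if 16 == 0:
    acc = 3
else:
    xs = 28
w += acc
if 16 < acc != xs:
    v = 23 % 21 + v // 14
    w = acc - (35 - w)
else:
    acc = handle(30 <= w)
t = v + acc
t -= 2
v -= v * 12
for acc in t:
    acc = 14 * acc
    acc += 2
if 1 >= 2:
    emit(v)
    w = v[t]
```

Transformed code:
t = []
for depth in v:
    if depth < w:
        t.append(v[xs])
acc = w
if 16 == 0:
    acc = 3
else:
    xs = 28
w = w + acc
if 16 < acc != xs:
    v = 23 % 21 + v // 14
    w = acc - (35 - w)
else:
    acc = handle(30 <= w)
t = v + acc
t = t - 2
v = v - v * 12
for acc in t:
    acc = 14 * acc
    acc = acc + 2
if 1 >= 2:
    emit(v)
    w = v[t]

20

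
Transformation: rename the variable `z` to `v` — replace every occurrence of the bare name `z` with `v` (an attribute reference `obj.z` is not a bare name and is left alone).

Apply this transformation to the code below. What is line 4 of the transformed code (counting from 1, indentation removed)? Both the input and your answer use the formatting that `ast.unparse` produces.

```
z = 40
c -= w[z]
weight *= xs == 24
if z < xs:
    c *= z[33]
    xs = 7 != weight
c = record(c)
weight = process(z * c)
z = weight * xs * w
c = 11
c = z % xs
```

if v < xs:

Transformed code:
v = 40
c -= w[v]
weight *= xs == 24
if v < xs:
    c *= v[33]
    xs = 7 != weight
c = record(c)
weight = process(v * c)
v = weight * xs * w
c = 11
c = v % xs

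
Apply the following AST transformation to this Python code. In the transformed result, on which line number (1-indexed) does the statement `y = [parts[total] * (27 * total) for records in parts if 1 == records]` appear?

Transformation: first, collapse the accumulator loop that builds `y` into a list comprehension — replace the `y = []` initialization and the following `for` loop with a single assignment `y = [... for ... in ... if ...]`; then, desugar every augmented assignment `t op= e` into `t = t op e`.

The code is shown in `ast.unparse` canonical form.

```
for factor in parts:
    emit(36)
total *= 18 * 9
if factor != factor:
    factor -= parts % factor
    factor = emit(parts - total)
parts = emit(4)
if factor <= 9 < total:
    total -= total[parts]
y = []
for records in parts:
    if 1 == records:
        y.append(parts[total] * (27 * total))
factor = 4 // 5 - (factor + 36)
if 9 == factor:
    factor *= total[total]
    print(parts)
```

Transformed code:
for factor in parts:
    emit(36)
total = total * (18 * 9)
if factor != factor:
    factor = factor - parts % factor
    factor = emit(parts - total)
parts = emit(4)
if factor <= 9 < total:
    total = total - total[parts]
y = [parts[total] * (27 * total) for records in parts if 1 == records]
factor = 4 // 5 - (factor + 36)
if 9 == factor:
    factor = factor * total[total]
    print(parts)

10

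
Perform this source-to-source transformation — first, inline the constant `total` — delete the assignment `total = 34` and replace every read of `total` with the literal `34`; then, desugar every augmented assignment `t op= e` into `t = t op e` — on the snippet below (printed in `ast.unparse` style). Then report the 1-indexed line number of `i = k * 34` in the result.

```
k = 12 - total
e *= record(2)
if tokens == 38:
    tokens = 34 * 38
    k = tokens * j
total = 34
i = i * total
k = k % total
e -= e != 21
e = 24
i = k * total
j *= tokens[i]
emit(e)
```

Transformed code:
k = 12 - 34
e = e * record(2)
if tokens == 38:
    tokens = 34 * 38
    k = tokens * j
i = i * 34
k = k % 34
e = e - (e != 21)
e = 24
i = k * 34
j = j * tokens[i]
emit(e)

10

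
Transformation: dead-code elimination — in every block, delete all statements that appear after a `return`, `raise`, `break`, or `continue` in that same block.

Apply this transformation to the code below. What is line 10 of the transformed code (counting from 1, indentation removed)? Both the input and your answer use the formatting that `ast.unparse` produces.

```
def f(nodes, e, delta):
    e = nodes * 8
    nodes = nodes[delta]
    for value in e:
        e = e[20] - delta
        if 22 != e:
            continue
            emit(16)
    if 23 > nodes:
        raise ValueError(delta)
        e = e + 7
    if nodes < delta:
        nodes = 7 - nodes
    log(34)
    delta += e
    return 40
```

if nodes < delta:

Transformed code:
def f(nodes, e, delta):
    e = nodes * 8
    nodes = nodes[delta]
    for value in e:
        e = e[20] - delta
        if 22 != e:
            continue
    if 23 > nodes:
        raise ValueError(delta)
    if nodes < delta:
        nodes = 7 - nodes
    log(34)
    delta += e
    return 40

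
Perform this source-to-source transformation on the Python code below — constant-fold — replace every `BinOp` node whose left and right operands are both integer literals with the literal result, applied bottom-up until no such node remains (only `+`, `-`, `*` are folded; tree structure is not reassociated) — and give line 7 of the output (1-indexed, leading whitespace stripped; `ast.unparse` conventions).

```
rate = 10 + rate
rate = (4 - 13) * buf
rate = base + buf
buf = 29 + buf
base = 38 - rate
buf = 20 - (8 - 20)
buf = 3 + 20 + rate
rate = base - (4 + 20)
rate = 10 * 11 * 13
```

buf = 23 + rate

Transformed code:
rate = 10 + rate
rate = -9 * buf
rate = base + buf
buf = 29 + buf
base = 38 - rate
buf = 32
buf = 23 + rate
rate = base - 24
rate = 1430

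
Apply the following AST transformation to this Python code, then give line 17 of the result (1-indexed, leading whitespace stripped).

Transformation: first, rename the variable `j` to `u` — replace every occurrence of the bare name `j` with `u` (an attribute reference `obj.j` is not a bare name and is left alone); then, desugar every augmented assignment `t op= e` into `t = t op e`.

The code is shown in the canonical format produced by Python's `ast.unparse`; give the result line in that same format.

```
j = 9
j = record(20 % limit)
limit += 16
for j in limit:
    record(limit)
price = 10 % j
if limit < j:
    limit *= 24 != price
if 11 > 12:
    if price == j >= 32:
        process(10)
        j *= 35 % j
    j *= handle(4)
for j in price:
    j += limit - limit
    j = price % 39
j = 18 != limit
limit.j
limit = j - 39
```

Transformed code:
u = 9
u = record(20 % limit)
limit = limit + 16
for u in limit:
    record(limit)
price = 10 % u
if limit < u:
    limit = limit * (24 != price)
if 11 > 12:
    if price == u >= 32:
        process(10)
        u = u * (35 % u)
    u = u * handle(4)
for u in price:
    u = u + (limit - limit)
    u = price % 39
u = 18 != limit
limit.j
limit = u - 39

u = 18 != limit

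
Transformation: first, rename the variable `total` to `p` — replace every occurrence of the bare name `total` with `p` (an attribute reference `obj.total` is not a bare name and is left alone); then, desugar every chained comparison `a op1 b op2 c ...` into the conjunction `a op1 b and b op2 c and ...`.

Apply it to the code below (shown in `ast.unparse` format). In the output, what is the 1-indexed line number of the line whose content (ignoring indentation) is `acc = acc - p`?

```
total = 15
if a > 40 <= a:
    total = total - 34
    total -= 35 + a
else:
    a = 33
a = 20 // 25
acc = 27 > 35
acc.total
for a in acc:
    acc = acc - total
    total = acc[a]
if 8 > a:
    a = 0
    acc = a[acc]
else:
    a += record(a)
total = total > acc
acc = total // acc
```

Transformed code:
p = 15
if a > 40 and 40 <= a:
    p = p - 34
    p -= 35 + a
else:
    a = 33
a = 20 // 25
acc = 27 > 35
acc.total
for a in acc:
    acc = acc - p
    p = acc[a]
if 8 > a:
    a = 0
    acc = a[acc]
else:
    a += record(a)
p = p > acc
acc = p // acc

11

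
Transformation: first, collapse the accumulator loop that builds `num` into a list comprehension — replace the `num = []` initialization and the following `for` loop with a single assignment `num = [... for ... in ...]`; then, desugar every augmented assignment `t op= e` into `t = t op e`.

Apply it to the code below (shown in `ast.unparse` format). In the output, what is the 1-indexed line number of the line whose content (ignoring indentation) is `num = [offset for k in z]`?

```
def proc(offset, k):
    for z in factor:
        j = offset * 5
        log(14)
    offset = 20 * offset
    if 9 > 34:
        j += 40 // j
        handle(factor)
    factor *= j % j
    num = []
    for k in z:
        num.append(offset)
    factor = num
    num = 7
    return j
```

Transformed code:
def proc(offset, k):
    for z in factor:
        j = offset * 5
        log(14)
    offset = 20 * offset
    if 9 > 34:
        j = j + 40 // j
        handle(factor)
    factor = factor * (j % j)
    num = [offset for k in z]
    factor = num
    num = 7
    return j

10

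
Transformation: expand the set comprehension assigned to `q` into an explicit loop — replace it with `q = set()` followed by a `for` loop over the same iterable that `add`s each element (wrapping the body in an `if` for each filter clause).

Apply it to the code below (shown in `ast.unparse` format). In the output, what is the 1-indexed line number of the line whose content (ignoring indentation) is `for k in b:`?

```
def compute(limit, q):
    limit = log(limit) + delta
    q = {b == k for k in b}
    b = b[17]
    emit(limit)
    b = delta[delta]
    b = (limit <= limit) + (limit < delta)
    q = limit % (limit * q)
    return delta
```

4

Transformed code:
def compute(limit, q):
    limit = log(limit) + delta
    q = set()
    for k in b:
        q.add(b == k)
    b = b[17]
    emit(limit)
    b = delta[delta]
    b = (limit <= limit) + (limit < delta)
    q = limit % (limit * q)
    return delta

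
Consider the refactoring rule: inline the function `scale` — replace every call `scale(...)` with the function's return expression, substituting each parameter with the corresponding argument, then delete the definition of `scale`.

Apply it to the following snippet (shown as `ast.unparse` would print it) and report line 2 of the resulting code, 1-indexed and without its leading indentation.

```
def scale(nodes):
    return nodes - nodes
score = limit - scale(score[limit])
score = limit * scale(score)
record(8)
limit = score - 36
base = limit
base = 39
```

score = limit * (score - score)

Transformed code:
score = limit - (score[limit] - score[limit])
score = limit * (score - score)
record(8)
limit = score - 36
base = limit
base = 39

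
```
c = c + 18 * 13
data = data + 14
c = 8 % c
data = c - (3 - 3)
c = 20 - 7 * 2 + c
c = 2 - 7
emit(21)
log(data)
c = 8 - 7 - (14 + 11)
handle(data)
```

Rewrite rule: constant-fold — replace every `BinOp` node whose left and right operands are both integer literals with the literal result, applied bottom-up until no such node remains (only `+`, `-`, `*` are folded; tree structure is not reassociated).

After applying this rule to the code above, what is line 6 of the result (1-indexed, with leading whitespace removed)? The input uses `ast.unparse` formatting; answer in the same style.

Transformed code:
c = c + 234
data = data + 14
c = 8 % c
data = c - 0
c = 6 + c
c = -5
emit(21)
log(data)
c = -24
handle(data)

c = -5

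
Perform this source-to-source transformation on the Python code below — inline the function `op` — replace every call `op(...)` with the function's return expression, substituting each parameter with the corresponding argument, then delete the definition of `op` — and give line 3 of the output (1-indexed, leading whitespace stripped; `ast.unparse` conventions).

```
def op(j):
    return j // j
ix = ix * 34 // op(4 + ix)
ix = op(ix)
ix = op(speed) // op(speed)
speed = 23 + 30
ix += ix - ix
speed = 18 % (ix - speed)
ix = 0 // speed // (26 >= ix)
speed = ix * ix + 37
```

Transformed code:
ix = ix * 34 // ((4 + ix) // (4 + ix))
ix = ix // ix
ix = speed // speed // (speed // speed)
speed = 23 + 30
ix += ix - ix
speed = 18 % (ix - speed)
ix = 0 // speed // (26 >= ix)
speed = ix * ix + 37

ix = speed // speed // (speed // speed)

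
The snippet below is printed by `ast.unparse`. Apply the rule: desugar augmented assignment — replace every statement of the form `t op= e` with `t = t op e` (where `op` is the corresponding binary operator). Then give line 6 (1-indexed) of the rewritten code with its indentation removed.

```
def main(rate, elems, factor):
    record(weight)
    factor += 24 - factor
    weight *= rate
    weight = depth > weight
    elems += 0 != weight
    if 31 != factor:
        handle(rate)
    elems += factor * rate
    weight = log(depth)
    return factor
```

elems = elems + (0 != weight)

Transformed code:
def main(rate, elems, factor):
    record(weight)
    factor = factor + (24 - factor)
    weight = weight * rate
    weight = depth > weight
    elems = elems + (0 != weight)
    if 31 != factor:
        handle(rate)
    elems = elems + factor * rate
    weight = log(depth)
    return factor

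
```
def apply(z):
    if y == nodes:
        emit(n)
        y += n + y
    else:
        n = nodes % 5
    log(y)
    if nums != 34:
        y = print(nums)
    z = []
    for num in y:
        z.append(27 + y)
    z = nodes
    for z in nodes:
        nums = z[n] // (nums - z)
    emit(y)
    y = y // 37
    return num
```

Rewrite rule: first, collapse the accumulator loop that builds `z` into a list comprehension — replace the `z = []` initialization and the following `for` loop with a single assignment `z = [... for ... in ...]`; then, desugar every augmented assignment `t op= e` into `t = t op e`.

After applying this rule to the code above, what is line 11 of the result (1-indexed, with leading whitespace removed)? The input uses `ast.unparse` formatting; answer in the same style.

z = nodes

Transformed code:
def apply(z):
    if y == nodes:
        emit(n)
        y = y + (n + y)
    else:
        n = nodes % 5
    log(y)
    if nums != 34:
        y = print(nums)
    z = [27 + y for num in y]
    z = nodes
    for z in nodes:
        nums = z[n] // (nums - z)
    emit(y)
    y = y // 37
    return num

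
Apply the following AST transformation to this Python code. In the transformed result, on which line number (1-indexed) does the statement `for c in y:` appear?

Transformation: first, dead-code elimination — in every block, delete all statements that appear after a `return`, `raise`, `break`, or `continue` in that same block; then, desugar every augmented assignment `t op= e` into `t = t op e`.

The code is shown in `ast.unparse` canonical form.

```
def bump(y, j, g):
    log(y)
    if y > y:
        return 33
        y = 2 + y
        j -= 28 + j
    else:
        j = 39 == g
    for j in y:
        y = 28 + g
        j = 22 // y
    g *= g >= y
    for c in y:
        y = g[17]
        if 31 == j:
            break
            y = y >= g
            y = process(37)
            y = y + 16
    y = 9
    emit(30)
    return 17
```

Transformed code:
def bump(y, j, g):
    log(y)
    if y > y:
        return 33
    else:
        j = 39 == g
    for j in y:
        y = 28 + g
        j = 22 // y
    g = g * (g >= y)
    for c in y:
        y = g[17]
        if 31 == j:
            break
    y = 9
    emit(30)
    return 17

11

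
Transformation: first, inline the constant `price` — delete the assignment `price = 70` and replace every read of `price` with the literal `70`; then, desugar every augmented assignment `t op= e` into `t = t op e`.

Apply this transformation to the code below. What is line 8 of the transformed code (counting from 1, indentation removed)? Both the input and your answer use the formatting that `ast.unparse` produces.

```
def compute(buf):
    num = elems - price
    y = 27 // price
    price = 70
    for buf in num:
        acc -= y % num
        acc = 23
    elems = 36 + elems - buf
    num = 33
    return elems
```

Transformed code:
def compute(buf):
    num = elems - 70
    y = 27 // 70
    for buf in num:
        acc = acc - y % num
        acc = 23
    elems = 36 + elems - buf
    num = 33
    return elems

num = 33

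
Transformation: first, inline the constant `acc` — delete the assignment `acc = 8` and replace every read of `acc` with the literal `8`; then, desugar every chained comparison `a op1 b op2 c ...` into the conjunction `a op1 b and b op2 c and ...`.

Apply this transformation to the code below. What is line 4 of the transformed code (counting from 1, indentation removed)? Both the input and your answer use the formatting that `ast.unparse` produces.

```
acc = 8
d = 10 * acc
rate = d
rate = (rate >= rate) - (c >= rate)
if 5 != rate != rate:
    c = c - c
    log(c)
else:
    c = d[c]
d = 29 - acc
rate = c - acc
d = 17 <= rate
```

if 5 != rate and rate != rate:

Transformed code:
d = 10 * 8
rate = d
rate = (rate >= rate) - (c >= rate)
if 5 != rate and rate != rate:
    c = c - c
    log(c)
else:
    c = d[c]
d = 29 - 8
rate = c - 8
d = 17 <= rate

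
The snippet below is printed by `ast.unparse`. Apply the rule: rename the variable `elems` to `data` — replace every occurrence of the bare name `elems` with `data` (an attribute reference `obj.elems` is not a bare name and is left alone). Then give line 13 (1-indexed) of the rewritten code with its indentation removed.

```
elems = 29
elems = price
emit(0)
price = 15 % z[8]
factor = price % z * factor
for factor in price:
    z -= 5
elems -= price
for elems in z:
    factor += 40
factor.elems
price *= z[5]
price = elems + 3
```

price = data + 3

Transformed code:
data = 29
data = price
emit(0)
price = 15 % z[8]
factor = price % z * factor
for factor in price:
    z -= 5
data -= price
for data in z:
    factor += 40
factor.elems
price *= z[5]
price = data + 3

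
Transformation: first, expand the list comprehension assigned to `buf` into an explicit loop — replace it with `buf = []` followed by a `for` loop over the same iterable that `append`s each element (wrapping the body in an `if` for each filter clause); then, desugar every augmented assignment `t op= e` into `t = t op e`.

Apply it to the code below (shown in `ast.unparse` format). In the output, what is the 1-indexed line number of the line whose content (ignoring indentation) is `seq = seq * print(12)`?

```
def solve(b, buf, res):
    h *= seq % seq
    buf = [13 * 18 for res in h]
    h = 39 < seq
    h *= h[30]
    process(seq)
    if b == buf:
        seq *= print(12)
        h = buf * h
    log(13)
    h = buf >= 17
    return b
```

Transformed code:
def solve(b, buf, res):
    h = h * (seq % seq)
    buf = []
    for res in h:
        buf.append(13 * 18)
    h = 39 < seq
    h = h * h[30]
    process(seq)
    if b == buf:
        seq = seq * print(12)
        h = buf * h
    log(13)
    h = buf >= 17
    return b

10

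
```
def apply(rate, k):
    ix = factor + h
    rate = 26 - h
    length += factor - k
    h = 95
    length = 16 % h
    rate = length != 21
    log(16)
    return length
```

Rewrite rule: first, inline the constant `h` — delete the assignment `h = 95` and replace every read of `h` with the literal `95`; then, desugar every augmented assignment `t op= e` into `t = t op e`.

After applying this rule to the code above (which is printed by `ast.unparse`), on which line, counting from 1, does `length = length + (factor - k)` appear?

Transformed code:
def apply(rate, k):
    ix = factor + 95
    rate = 26 - 95
    length = length + (factor - k)
    length = 16 % 95
    rate = length != 21
    log(16)
    return length

4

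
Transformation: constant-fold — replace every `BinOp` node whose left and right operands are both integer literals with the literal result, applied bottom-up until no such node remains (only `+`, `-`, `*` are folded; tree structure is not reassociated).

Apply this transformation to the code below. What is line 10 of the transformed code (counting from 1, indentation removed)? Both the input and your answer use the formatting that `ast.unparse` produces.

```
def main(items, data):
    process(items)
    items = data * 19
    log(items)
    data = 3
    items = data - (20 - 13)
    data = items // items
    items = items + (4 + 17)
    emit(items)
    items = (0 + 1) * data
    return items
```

Transformed code:
def main(items, data):
    process(items)
    items = data * 19
    log(items)
    data = 3
    items = data - 7
    data = items // items
    items = items + 21
    emit(items)
    items = 1 * data
    return items

items = 1 * data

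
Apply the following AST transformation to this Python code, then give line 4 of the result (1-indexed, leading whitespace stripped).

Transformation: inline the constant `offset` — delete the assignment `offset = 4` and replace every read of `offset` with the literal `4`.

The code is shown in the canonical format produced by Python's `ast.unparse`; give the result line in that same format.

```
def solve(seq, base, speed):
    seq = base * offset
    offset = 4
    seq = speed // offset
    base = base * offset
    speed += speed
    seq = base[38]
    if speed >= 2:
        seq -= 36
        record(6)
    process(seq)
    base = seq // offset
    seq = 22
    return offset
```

Transformed code:
def solve(seq, base, speed):
    seq = base * 4
    seq = speed // 4
    base = base * 4
    speed += speed
    seq = base[38]
    if speed >= 2:
        seq -= 36
        record(6)
    process(seq)
    base = seq // 4
    seq = 22
    return 4

base = base * 4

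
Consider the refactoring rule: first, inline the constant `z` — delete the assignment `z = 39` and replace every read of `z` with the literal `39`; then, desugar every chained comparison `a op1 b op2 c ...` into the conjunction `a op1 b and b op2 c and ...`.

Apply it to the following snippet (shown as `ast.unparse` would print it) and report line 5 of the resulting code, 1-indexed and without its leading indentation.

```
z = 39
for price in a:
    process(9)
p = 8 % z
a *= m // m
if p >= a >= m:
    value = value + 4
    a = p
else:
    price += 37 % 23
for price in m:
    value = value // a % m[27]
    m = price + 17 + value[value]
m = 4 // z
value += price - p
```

if p >= a and a >= m:

Transformed code:
for price in a:
    process(9)
p = 8 % 39
a *= m // m
if p >= a and a >= m:
    value = value + 4
    a = p
else:
    price += 37 % 23
for price in m:
    value = value // a % m[27]
    m = price + 17 + value[value]
m = 4 // 39
value += price - p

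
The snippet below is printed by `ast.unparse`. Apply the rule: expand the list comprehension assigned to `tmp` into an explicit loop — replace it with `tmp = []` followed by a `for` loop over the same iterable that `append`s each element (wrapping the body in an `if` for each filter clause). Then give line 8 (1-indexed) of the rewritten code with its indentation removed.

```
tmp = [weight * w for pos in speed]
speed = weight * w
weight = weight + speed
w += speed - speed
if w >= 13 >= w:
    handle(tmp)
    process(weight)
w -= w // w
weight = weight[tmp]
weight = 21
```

Transformed code:
tmp = []
for pos in speed:
    tmp.append(weight * w)
speed = weight * w
weight = weight + speed
w += speed - speed
if w >= 13 >= w:
    handle(tmp)
    process(weight)
w -= w // w
weight = weight[tmp]
weight = 21

handle(tmp)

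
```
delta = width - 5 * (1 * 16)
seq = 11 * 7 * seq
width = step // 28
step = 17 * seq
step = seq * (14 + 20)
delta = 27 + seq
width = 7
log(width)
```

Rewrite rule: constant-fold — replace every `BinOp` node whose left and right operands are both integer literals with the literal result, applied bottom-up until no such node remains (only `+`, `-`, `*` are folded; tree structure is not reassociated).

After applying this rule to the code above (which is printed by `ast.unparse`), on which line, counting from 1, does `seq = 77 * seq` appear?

Transformed code:
delta = width - 80
seq = 77 * seq
width = step // 28
step = 17 * seq
step = seq * 34
delta = 27 + seq
width = 7
log(width)

2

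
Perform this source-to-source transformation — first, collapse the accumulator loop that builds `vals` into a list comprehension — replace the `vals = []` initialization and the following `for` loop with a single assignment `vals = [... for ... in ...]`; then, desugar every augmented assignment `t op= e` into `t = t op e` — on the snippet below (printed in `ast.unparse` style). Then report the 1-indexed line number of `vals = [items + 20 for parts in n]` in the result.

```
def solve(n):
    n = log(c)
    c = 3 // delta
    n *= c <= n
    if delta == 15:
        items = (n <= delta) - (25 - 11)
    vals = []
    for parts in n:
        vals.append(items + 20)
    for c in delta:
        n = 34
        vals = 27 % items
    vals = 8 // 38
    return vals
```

7

Transformed code:
def solve(n):
    n = log(c)
    c = 3 // delta
    n = n * (c <= n)
    if delta == 15:
        items = (n <= delta) - (25 - 11)
    vals = [items + 20 for parts in n]
    for c in delta:
        n = 34
        vals = 27 % items
    vals = 8 // 38
    return vals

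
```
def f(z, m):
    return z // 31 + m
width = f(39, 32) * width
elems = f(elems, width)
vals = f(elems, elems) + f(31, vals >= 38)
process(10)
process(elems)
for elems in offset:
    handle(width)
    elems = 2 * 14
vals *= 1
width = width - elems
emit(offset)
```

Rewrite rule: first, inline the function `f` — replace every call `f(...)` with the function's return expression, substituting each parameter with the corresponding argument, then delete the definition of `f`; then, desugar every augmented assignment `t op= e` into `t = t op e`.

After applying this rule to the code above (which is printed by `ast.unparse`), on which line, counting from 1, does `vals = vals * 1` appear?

9

Transformed code:
width = (39 // 31 + 32) * width
elems = elems // 31 + width
vals = elems // 31 + elems + (31 // 31 + (vals >= 38))
process(10)
process(elems)
for elems in offset:
    handle(width)
    elems = 2 * 14
vals = vals * 1
width = width - elems
emit(offset)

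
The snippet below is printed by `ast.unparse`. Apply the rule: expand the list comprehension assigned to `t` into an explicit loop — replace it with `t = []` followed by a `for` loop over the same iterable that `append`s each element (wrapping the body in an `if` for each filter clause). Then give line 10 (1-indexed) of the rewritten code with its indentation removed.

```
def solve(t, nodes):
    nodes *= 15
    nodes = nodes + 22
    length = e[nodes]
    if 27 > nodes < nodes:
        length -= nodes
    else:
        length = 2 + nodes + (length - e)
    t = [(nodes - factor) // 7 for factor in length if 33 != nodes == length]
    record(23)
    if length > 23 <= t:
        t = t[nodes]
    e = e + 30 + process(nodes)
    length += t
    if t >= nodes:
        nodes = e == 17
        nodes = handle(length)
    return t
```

Transformed code:
def solve(t, nodes):
    nodes *= 15
    nodes = nodes + 22
    length = e[nodes]
    if 27 > nodes < nodes:
        length -= nodes
    else:
        length = 2 + nodes + (length - e)
    t = []
    for factor in length:
        if 33 != nodes == length:
            t.append((nodes - factor) // 7)
    record(23)
    if length > 23 <= t:
        t = t[nodes]
    e = e + 30 + process(nodes)
    length += t
    if t >= nodes:
        nodes = e == 17
        nodes = handle(length)
    return t

for factor in length:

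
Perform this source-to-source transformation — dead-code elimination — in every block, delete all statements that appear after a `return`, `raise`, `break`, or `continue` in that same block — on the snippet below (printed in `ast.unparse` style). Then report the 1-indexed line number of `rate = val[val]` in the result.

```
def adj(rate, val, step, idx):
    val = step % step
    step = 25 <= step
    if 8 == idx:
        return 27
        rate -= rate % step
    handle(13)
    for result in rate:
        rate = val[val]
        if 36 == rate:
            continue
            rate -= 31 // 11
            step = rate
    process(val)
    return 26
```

8

Transformed code:
def adj(rate, val, step, idx):
    val = step % step
    step = 25 <= step
    if 8 == idx:
        return 27
    handle(13)
    for result in rate:
        rate = val[val]
        if 36 == rate:
            continue
    process(val)
    return 26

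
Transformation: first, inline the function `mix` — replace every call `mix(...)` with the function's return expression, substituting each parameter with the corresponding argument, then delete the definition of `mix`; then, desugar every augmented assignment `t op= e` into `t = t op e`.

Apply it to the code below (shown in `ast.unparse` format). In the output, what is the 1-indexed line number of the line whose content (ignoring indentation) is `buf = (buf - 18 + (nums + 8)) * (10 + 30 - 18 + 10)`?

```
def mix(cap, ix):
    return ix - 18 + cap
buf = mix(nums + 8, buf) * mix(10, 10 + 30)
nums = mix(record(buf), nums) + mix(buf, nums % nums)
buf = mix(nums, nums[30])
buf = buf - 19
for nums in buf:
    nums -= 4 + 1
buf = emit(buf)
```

1

Transformed code:
buf = (buf - 18 + (nums + 8)) * (10 + 30 - 18 + 10)
nums = nums - 18 + record(buf) + (nums % nums - 18 + buf)
buf = nums[30] - 18 + nums
buf = buf - 19
for nums in buf:
    nums = nums - (4 + 1)
buf = emit(buf)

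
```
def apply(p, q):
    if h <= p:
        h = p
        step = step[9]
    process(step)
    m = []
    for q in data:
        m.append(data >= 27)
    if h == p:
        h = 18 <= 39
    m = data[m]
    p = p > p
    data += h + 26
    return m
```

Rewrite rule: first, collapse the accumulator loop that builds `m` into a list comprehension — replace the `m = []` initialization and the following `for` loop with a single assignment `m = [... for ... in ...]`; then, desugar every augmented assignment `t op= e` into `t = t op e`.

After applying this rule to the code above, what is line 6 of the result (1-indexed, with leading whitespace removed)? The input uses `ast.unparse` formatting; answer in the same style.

m = [data >= 27 for q in data]

Transformed code:
def apply(p, q):
    if h <= p:
        h = p
        step = step[9]
    process(step)
    m = [data >= 27 for q in data]
    if h == p:
        h = 18 <= 39
    m = data[m]
    p = p > p
    data = data + (h + 26)
    return m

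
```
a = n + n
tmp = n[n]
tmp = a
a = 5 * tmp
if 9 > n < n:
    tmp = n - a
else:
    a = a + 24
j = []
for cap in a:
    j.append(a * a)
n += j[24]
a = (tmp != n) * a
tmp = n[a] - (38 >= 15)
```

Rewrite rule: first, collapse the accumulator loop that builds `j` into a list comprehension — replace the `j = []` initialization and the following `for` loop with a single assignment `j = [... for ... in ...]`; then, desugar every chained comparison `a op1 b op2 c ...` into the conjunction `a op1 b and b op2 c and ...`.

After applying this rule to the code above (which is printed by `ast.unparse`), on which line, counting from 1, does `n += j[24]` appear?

Transformed code:
a = n + n
tmp = n[n]
tmp = a
a = 5 * tmp
if 9 > n and n < n:
    tmp = n - a
else:
    a = a + 24
j = [a * a for cap in a]
n += j[24]
a = (tmp != n) * a
tmp = n[a] - (38 >= 15)

10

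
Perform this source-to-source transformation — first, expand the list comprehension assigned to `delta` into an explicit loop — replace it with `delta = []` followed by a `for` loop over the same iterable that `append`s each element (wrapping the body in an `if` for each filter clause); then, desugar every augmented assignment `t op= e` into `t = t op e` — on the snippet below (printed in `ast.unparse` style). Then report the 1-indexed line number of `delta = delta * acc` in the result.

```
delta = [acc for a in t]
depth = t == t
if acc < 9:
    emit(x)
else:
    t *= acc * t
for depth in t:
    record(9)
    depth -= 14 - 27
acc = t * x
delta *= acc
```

13

Transformed code:
delta = []
for a in t:
    delta.append(acc)
depth = t == t
if acc < 9:
    emit(x)
else:
    t = t * (acc * t)
for depth in t:
    record(9)
    depth = depth - (14 - 27)
acc = t * x
delta = delta * acc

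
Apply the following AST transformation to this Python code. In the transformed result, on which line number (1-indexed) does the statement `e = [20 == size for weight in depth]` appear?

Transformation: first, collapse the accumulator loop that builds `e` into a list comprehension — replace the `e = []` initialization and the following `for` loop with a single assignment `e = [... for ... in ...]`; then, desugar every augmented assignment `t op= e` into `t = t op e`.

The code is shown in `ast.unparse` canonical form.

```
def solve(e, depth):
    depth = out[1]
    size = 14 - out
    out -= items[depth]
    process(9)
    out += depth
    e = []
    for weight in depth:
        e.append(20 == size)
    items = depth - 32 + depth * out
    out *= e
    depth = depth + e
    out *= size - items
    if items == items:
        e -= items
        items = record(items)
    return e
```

Transformed code:
def solve(e, depth):
    depth = out[1]
    size = 14 - out
    out = out - items[depth]
    process(9)
    out = out + depth
    e = [20 == size for weight in depth]
    items = depth - 32 + depth * out
    out = out * e
    depth = depth + e
    out = out * (size - items)
    if items == items:
        e = e - items
        items = record(items)
    return e

7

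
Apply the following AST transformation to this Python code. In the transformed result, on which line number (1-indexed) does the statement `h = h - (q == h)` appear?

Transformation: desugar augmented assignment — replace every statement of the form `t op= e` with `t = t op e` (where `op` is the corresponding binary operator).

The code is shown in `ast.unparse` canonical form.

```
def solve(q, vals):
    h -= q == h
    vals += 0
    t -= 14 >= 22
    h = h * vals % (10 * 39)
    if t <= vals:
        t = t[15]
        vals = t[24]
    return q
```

Transformed code:
def solve(q, vals):
    h = h - (q == h)
    vals = vals + 0
    t = t - (14 >= 22)
    h = h * vals % (10 * 39)
    if t <= vals:
        t = t[15]
        vals = t[24]
    return q

2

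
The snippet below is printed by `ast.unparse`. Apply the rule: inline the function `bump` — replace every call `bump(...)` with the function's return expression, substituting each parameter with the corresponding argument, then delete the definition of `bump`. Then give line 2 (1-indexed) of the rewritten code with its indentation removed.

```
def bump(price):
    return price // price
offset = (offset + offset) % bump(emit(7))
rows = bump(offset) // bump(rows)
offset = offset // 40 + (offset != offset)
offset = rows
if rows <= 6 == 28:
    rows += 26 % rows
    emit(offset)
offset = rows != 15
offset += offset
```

Transformed code:
offset = (offset + offset) % (emit(7) // emit(7))
rows = offset // offset // (rows // rows)
offset = offset // 40 + (offset != offset)
offset = rows
if rows <= 6 == 28:
    rows += 26 % rows
    emit(offset)
offset = rows != 15
offset += offset

rows = offset // offset // (rows // rows)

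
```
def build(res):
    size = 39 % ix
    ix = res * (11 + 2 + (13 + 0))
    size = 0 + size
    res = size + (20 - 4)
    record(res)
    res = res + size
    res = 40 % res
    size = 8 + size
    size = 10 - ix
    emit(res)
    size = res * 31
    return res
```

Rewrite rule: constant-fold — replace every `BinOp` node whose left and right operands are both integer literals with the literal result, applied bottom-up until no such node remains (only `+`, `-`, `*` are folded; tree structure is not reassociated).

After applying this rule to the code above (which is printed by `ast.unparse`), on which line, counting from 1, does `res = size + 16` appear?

Transformed code:
def build(res):
    size = 39 % ix
    ix = res * 26
    size = 0 + size
    res = size + 16
    record(res)
    res = res + size
    res = 40 % res
    size = 8 + size
    size = 10 - ix
    emit(res)
    size = res * 31
    return res

5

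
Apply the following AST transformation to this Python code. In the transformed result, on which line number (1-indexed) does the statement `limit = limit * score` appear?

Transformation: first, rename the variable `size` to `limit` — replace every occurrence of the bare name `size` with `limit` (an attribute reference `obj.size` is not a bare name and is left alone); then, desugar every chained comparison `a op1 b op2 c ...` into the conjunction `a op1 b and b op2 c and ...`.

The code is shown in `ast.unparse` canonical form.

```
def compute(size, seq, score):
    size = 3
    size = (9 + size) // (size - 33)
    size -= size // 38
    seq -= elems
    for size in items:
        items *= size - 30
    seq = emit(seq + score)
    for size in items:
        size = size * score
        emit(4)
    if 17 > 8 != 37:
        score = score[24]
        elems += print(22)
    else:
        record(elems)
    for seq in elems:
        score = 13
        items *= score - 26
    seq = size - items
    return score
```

10

Transformed code:
def compute(limit, seq, score):
    limit = 3
    limit = (9 + limit) // (limit - 33)
    limit -= limit // 38
    seq -= elems
    for limit in items:
        items *= limit - 30
    seq = emit(seq + score)
    for limit in items:
        limit = limit * score
        emit(4)
    if 17 > 8 and 8 != 37:
        score = score[24]
        elems += print(22)
    else:
        record(elems)
    for seq in elems:
        score = 13
        items *= score - 26
    seq = limit - items
    return score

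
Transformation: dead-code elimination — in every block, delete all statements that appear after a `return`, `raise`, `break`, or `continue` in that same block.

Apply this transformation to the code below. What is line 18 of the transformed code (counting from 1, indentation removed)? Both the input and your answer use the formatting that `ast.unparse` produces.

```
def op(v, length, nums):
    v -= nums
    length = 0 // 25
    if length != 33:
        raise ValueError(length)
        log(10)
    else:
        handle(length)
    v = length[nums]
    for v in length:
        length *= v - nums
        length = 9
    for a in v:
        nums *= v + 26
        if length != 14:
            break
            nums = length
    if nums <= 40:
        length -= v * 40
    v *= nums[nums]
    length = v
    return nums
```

v *= nums[nums]

Transformed code:
def op(v, length, nums):
    v -= nums
    length = 0 // 25
    if length != 33:
        raise ValueError(length)
    else:
        handle(length)
    v = length[nums]
    for v in length:
        length *= v - nums
        length = 9
    for a in v:
        nums *= v + 26
        if length != 14:
            break
    if nums <= 40:
        length -= v * 40
    v *= nums[nums]
    length = v
    return nums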